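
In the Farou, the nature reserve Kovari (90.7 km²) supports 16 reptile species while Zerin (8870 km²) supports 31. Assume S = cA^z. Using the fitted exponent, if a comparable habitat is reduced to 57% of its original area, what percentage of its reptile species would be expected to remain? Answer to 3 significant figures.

z = ln(31/16) / ln(8870/90.7) = 0.6614 / 4.5829 = 0.1443
S_new/S_old = (A_new/A_old)^z = 0.57^0.1443 = exp(0.1443 × -0.5621) = 0.9221

92.2%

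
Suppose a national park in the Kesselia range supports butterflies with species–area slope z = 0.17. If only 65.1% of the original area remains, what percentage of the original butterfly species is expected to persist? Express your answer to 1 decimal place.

93.0%

S_new/S_old = (A_new/A_old)^z = 0.651^0.17
= exp(0.17 × ln 0.651) = exp(0.17 × -0.4292) = exp(-0.0730) ≈ 0.9296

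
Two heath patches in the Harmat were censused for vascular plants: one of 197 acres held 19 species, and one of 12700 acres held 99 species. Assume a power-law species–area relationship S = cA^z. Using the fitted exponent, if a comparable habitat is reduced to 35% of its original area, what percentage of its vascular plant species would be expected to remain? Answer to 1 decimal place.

z = ln(99/19) / ln(12700/197) = 1.6507 / 4.1662 = 0.3962
S_new/S_old = (A_new/A_old)^z = 0.35^0.3962 = exp(0.3962 × -1.0498) = 0.6597

66.0%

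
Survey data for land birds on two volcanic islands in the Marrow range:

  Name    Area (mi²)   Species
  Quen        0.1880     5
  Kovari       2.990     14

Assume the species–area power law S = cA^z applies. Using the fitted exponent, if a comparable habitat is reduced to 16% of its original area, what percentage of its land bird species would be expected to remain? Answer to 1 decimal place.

50.6%

z = ln(14/5) / ln(2.99/0.188) = 1.0296 / 2.7666 = 0.3722
S_new/S_old = (A_new/A_old)^z = 0.16^0.3722 = exp(0.3722 × -1.8326) = 0.5056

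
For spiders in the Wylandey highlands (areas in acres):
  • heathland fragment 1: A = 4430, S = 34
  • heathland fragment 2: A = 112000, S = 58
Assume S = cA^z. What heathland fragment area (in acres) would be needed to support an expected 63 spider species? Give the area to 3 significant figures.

z = ln(58/34) / ln(112000/4430) = 0.5341 / 3.2301 = 0.1653
c = 34 / 4430^0.1653 = 34 / 4.008 = 8.483
A = (63/8.483)^(1/0.1653) ⇒ ln A = ln(7.426)/0.1653 = 12.1264
A = e^12.1264 ≈ 184678 acres

185000 acres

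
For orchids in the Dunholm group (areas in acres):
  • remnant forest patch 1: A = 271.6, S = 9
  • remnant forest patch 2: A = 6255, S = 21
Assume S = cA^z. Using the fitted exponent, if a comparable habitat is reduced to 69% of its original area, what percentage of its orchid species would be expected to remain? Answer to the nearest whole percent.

90%

z = ln(21/9) / ln(6255/271.6) = 0.8473 / 3.1368 = 0.2701
S_new/S_old = (A_new/A_old)^z = 0.69^0.2701 = exp(0.2701 × -0.3711) = 0.9046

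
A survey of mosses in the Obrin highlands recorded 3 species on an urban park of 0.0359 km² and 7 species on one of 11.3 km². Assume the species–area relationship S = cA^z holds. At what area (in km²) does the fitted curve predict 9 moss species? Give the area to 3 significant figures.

62.2 km²

z = ln(7/3) / ln(11.3/0.0359) = 0.8473 / 5.7518 = 0.1473
c = 3 / 0.0359^0.1473 = 3 / 0.6126 = 4.897
A = (9/4.897)^(1/0.1473) ⇒ ln A = ln(1.838)/0.1473 = 4.1308
A = e^4.1308 ≈ 62.23 km²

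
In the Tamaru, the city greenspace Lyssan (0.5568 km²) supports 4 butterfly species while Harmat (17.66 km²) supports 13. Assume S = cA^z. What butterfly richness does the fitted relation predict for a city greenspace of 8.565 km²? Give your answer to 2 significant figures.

z = ln(13/4) / ln(17.66/0.5568) = 1.1787 / 3.4569 = 0.3410
c = 4 / 0.5568^0.3410 = 4 / 0.819 = 4.884
S₃ = 4.884 × 8.565^0.3410 = 4.884 × 2.08 ≈ 10.16

10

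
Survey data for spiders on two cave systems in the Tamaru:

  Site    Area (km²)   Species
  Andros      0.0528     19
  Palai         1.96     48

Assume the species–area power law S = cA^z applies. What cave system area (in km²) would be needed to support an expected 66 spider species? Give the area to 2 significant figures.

z = ln(48/19) / ln(1.96/0.0528) = 0.9268 / 3.6142 = 0.2564
c = 19 / 0.0528^0.2564 = 19 / 0.4704 = 40.39
A = (66/40.39)^(1/0.2564) ⇒ ln A = ln(1.634)/0.2564 = 1.9149
A = e^1.9149 ≈ 6.786 km²

6.8 km²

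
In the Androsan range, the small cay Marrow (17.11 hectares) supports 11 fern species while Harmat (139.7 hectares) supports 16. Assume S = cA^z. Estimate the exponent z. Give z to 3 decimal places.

0.178

Taking logs: ln S = ln c + z ln A, so z = (ln S₂ − ln S₁)/(ln A₂ − ln A₁).
z = ln(16/11) / ln(139.7/17.11) = ln(1.455) / ln(8.165) = 0.3747 / 2.0998 = 0.1784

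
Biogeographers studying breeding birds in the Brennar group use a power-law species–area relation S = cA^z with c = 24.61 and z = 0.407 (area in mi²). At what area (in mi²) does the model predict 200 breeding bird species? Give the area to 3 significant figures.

172 mi²

200 = 24.61 × A^0.407  ⇒  A^0.407 = 200/24.61 = 8.127
ln A = ln(8.127) / 0.407 = 2.0952 / 0.407 = 5.1478
A = e^5.1478 ≈ 172.1 mi²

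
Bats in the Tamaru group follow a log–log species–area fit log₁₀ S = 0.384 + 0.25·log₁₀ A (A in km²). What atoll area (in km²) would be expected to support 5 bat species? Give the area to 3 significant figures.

5 = 2.421 × A^0.25  ⇒  A^0.25 = 5/2.421 = 2.065
ln A = ln(2.065) / 0.25 = 0.7252 / 0.25 = 2.9010
A = e^2.9010 ≈ 18.19 km²

18.2 km²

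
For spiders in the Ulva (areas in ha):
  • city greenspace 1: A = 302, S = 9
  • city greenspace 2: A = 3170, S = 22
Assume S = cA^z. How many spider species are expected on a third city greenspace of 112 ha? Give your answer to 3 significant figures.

z = ln(22/9) / ln(3170/302) = 0.8938 / 2.3511 = 0.3802
c = 9 / 302^0.3802 = 9 / 8.767 = 1.027
S₃ = 1.027 × 112^0.3802 = 1.027 × 6.013 ≈ 6.173

6.17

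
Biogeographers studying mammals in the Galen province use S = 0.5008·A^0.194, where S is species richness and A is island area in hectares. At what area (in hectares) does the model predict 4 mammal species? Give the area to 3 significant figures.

4 = 0.5008 × A^0.194  ⇒  A^0.194 = 4/0.5008 = 7.987
ln A = ln(7.987) / 0.194 = 2.0778 / 0.194 = 10.7105
A = e^10.7105 ≈ 44825 hectares

44800 hectares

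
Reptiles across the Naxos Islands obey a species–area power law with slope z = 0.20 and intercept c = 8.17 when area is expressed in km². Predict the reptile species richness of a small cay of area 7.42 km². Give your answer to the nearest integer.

12 species

S = 8.17 × 7.42^0.2
ln S = ln 8.17 + 0.2 × ln 7.42 = 2.1005 + 0.2 × 2.0042 = 2.5013
S = e^2.5013 ≈ 12.2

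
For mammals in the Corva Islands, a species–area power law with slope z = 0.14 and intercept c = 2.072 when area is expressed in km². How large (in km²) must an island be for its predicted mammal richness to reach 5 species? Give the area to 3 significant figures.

5 = 2.072 × A^0.14  ⇒  A^0.14 = 5/2.072 = 2.413
ln A = ln(2.413) / 0.14 = 0.8809 / 0.14 = 6.2923
A = e^6.2923 ≈ 540.4 km²

540 km²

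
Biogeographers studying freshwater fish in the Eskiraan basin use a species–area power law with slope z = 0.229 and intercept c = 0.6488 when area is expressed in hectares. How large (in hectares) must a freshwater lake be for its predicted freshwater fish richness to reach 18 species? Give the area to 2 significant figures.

2000000 hectares

18 = 0.6488 × A^0.229  ⇒  A^0.229 = 18/0.6488 = 27.74
ln A = ln(27.74) / 0.229 = 3.3230 / 0.229 = 14.5109
A = e^14.5109 ≈ 2004546 hectares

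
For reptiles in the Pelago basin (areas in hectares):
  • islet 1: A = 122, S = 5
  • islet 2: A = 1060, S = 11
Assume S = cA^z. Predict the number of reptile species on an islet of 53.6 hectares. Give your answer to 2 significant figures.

3.7

z = ln(11/5) / ln(1060/122) = 0.7885 / 2.1620 = 0.3647
c = 5 / 122^0.3647 = 5 / 5.766 = 0.8672
S₃ = 0.8672 × 53.6^0.3647 = 0.8672 × 4.272 ≈ 3.704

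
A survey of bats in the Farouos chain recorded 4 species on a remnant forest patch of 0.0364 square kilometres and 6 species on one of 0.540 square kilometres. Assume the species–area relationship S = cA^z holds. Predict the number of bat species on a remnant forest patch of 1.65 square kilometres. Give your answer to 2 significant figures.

z = ln(6/4) / ln(0.54/0.0364) = 0.4055 / 2.6970 = 0.1503
c = 4 / 0.0364^0.1503 = 4 / 0.6077 = 6.582
S₃ = 6.582 × 1.65^0.1503 = 6.582 × 1.078 ≈ 7.097

7.1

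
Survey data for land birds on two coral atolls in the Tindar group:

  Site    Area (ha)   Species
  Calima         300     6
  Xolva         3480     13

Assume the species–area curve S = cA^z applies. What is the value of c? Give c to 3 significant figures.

z = ln(S₂/S₁) / ln(A₂/A₁) = ln(13/6) / ln(3480/300) = 0.7732 / 2.4510 = 0.3155
c = S₁ / A₁^z = 6 / 300^0.3155 = 6 / 6.045 = 0.9925

0.992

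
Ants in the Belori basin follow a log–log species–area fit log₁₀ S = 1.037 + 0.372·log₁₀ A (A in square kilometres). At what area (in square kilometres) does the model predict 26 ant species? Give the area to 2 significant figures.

10 square kilometres

26 = 10.89 × A^0.372  ⇒  A^0.372 = 26/10.89 = 2.388
ln A = ln(2.388) / 0.372 = 0.8703 / 0.372 = 2.3396
A = e^2.3396 ≈ 10.38 square kilometres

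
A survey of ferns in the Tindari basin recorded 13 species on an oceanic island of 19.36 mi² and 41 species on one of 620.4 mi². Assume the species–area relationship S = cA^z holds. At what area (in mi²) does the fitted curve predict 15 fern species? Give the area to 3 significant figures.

z = ln(41/13) / ln(620.4/19.36) = 1.1486 / 3.4672 = 0.3313
c = 13 / 19.36^0.3313 = 13 / 2.669 = 4.871
A = (15/4.871)^(1/0.3313) ⇒ ln A = ln(3.08)/0.3313 = 3.3952
A = e^3.3952 ≈ 29.82 mi²

29.8 mi²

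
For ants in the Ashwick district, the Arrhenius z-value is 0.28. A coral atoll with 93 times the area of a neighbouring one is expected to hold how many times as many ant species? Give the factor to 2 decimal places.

S₂/S₁ = (A₂/A₁)^z = 93^0.28
ln(S₂/S₁) = 0.28 × ln 93 = 0.28 × 4.5326 = 1.2691
S₂/S₁ = e^1.2691 ≈ 3.558

3.56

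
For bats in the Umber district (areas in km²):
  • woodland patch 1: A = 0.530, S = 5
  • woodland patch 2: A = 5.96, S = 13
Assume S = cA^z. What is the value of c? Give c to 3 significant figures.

z = ln(S₂/S₁) / ln(A₂/A₁) = ln(13/5) / ln(5.96/0.53) = 0.9555 / 2.4199 = 0.3948
c = S₁ / A₁^z = 5 / 0.53^0.3948 = 5 / 0.7783 = 6.424

6.42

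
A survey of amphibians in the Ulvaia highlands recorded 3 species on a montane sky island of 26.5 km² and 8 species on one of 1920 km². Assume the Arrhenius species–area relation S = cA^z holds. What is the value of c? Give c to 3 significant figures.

1.42

z = ln(S₂/S₁) / ln(A₂/A₁) = ln(8/3) / ln(1920/26.5) = 0.9808 / 4.2829 = 0.2290
c = S₁ / A₁^z = 3 / 26.5^0.2290 = 3 / 2.118 = 1.416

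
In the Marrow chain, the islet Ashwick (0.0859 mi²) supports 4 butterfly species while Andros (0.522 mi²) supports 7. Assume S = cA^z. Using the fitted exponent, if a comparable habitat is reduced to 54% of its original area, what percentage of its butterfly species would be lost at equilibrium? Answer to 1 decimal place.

z = ln(7/4) / ln(0.522/0.0859) = 0.5596 / 1.8045 = 0.3101
S_new/S_old = (A_new/A_old)^z = 0.54^0.3101 = exp(0.3101 × -0.6162) = 0.8261
Fraction lost = 1 − 0.8261 = 0.1739

17.4%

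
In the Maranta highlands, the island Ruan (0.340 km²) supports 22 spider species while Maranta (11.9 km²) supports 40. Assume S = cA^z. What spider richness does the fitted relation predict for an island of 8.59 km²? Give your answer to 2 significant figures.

38

z = ln(40/22) / ln(11.9/0.34) = 0.5978 / 3.5553 = 0.1682
c = 22 / 0.34^0.1682 = 22 / 0.8341 = 26.38
S₃ = 26.38 × 8.59^0.1682 = 26.38 × 1.436 ≈ 37.87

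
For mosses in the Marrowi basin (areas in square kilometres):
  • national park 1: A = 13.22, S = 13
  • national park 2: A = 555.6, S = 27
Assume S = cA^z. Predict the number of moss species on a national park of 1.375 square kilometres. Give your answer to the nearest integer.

8

z = ln(27/13) / ln(555.6/13.22) = 0.7309 / 3.7383 = 0.1955
c = 13 / 13.22^0.1955 = 13 / 1.657 = 7.847
S₃ = 7.847 × 1.375^0.1955 = 7.847 × 1.064 ≈ 8.352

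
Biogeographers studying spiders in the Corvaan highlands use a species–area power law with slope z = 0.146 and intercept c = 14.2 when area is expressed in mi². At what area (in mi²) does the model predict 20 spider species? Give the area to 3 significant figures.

20 = 14.2 × A^0.146  ⇒  A^0.146 = 20/14.2 = 1.408
ln A = ln(1.408) / 0.146 = 0.3425 / 0.146 = 2.3458
A = e^2.3458 ≈ 10.44 mi²

10.4 mi²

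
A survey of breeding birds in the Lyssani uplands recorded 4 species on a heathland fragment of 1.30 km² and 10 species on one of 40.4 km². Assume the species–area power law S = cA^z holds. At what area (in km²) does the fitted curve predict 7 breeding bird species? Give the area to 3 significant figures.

z = ln(10/4) / ln(40.4/1.3) = 0.9163 / 3.4365 = 0.2666
c = 4 / 1.3^0.2666 = 4 / 1.072 = 3.73
A = (7/3.73)^(1/0.2666) ⇒ ln A = ln(1.877)/0.2666 = 2.3612
A = e^2.3612 ≈ 10.6 km²

10.6 km²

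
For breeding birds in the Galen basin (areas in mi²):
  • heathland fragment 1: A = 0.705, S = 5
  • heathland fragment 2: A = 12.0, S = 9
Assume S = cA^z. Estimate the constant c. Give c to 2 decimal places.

5.38

z = ln(S₂/S₁) / ln(A₂/A₁) = ln(9/5) / ln(12/0.705) = 0.5878 / 2.8345 = 0.2074
c = S₁ / A₁^z = 5 / 0.705^0.2074 = 5 / 0.9301 = 5.376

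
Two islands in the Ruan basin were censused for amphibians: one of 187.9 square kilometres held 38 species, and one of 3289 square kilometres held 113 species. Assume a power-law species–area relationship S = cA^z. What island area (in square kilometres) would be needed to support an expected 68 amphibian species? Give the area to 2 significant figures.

z = ln(113/38) / ln(3289/187.9) = 1.0898 / 2.8624 = 0.3807
c = 38 / 187.9^0.3807 = 38 / 7.341 = 5.177
A = (68/5.177)^(1/0.3807) ⇒ ln A = ln(13.14)/0.3807 = 6.7644
A = e^6.7644 ≈ 866.4 square kilometres

870 square kilometres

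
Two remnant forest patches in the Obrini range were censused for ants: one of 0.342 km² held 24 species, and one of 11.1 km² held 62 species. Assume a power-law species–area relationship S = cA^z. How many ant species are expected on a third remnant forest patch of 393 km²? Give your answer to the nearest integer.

164

z = ln(62/24) / ln(11.1/0.342) = 0.9491 / 3.4799 = 0.2727
c = 24 / 0.342^0.2727 = 24 / 0.7463 = 32.16
S₃ = 32.16 × 393^0.2727 = 32.16 × 5.1 ≈ 164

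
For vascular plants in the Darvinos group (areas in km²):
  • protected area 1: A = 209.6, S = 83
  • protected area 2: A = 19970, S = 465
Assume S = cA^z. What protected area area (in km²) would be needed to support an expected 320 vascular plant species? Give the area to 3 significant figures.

z = ln(465/83) / ln(19970/209.6) = 1.7232 / 4.5568 = 0.3782
c = 83 / 209.6^0.3782 = 83 / 7.548 = 11
A = (320/11)^(1/0.3782) ⇒ ln A = ln(29.1)/0.3782 = 8.9137
A = e^8.9137 ≈ 7433 km²

7430 km²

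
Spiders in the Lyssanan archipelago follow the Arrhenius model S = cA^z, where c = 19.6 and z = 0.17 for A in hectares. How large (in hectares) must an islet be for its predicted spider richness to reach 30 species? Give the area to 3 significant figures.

30 = 19.6 × A^0.17  ⇒  A^0.17 = 30/19.6 = 1.531
ln A = ln(1.531) / 0.17 = 0.4257 / 0.17 = 2.5039
A = e^2.5039 ≈ 12.23 hectares

12.2 hectares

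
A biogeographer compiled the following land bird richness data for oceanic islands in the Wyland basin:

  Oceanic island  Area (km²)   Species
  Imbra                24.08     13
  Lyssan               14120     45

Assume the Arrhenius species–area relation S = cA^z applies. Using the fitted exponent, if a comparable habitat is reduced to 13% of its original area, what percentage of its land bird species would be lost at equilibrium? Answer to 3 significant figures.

z = ln(45/13) / ln(14120/24.08) = 1.2417 / 6.3740 = 0.1948
S_new/S_old = (A_new/A_old)^z = 0.13^0.1948 = exp(0.1948 × -2.0402) = 0.672
Fraction lost = 1 − 0.672 = 0.328

32.8%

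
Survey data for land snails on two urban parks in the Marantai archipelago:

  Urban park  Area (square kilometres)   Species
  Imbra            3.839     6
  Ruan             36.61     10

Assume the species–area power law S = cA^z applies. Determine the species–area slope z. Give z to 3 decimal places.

Taking logs: ln S = ln c + z ln A, so z = (ln S₂ − ln S₁)/(ln A₂ − ln A₁).
z = ln(10/6) / ln(36.61/3.839) = ln(1.667) / ln(9.536) = 0.5108 / 2.2551 = 0.2265

0.227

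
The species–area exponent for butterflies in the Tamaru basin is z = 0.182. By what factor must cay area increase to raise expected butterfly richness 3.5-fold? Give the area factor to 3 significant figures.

976

(A₂/A₁)^0.182 = 3.5, so A₂/A₁ = 3.5^(1/0.182) = 3.5^5.495
ln(A₂/A₁) = ln 3.5 / 0.182 = 1.2528 / 0.182 = 6.8833
A₂/A₁ = e^6.8833 ≈ 975.9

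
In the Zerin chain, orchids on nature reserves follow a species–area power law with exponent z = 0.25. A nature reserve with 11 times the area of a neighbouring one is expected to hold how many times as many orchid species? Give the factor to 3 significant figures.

S₂/S₁ = (A₂/A₁)^z = 11^0.25
ln(S₂/S₁) = 0.25 × ln 11 = 0.25 × 2.3979 = 0.5995
S₂/S₁ = e^0.5995 ≈ 1.821

1.82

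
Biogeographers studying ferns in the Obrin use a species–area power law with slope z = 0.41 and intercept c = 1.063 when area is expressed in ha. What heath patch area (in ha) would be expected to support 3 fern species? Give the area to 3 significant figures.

3 = 1.063 × A^0.41  ⇒  A^0.41 = 3/1.063 = 2.822
ln A = ln(2.822) / 0.41 = 1.0375 / 0.41 = 2.5305
A = e^2.5305 ≈ 12.56 ha

12.6 ha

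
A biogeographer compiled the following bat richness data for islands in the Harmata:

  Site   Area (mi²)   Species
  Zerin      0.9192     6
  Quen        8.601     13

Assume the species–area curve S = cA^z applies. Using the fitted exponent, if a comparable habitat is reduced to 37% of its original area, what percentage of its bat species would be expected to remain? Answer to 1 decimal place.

70.9%

z = ln(13/6) / ln(8.601/0.9192) = 0.7732 / 2.2361 = 0.3458
S_new/S_old = (A_new/A_old)^z = 0.37^0.3458 = exp(0.3458 × -0.9943) = 0.7091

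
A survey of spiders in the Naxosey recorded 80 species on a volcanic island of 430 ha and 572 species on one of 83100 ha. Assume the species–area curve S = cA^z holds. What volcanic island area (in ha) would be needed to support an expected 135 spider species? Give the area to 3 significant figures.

z = ln(572/80) / ln(83100/430) = 1.9671 / 5.2640 = 0.3737
c = 80 / 430^0.3737 = 80 / 9.641 = 8.298
A = (135/8.298)^(1/0.3737) ⇒ ln A = ln(16.27)/0.3737 = 7.4640
A = e^7.4640 ≈ 1744 ha

1740 ha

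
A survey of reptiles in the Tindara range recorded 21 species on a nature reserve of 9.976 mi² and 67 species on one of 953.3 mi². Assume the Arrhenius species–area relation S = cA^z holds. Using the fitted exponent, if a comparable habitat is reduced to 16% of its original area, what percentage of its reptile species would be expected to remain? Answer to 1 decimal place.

62.7%

z = ln(67/21) / ln(953.3/9.976) = 1.1602 / 4.5597 = 0.2544
S_new/S_old = (A_new/A_old)^z = 0.16^0.2544 = exp(0.2544 × -1.8326) = 0.6273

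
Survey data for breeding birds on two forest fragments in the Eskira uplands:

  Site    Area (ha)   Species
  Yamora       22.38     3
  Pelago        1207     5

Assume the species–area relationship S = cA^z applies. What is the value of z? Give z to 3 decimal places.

0.128

Taking logs: ln S = ln c + z ln A, so z = (ln S₂ − ln S₁)/(ln A₂ − ln A₁).
z = ln(5/3) / ln(1207/22.38) = ln(1.667) / ln(53.93) = 0.5108 / 3.9877 = 0.1281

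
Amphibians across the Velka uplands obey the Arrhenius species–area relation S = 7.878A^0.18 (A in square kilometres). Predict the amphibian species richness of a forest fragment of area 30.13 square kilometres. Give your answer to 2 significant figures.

S = 7.878 × 30.13^0.18
ln S = ln 7.878 + 0.18 × ln 30.13 = 2.0641 + 0.18 × 3.4055 = 2.6771
S = e^2.6771 ≈ 14.54

15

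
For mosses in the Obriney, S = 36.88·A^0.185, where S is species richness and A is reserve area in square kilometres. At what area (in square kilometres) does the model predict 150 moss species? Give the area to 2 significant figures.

150 = 36.88 × A^0.185  ⇒  A^0.185 = 150/36.88 = 4.067
ln A = ln(4.067) / 0.185 = 1.4030 / 0.185 = 7.5836
A = e^7.5836 ≈ 1966 square kilometres

2000 square kilometres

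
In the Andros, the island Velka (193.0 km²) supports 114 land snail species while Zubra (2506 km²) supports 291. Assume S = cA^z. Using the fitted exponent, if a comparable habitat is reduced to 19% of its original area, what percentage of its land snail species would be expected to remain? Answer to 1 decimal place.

z = ln(291/114) / ln(2506/193) = 0.9371 / 2.5638 = 0.3655
S_new/S_old = (A_new/A_old)^z = 0.19^0.3655 = exp(0.3655 × -1.6607) = 0.545

54.5%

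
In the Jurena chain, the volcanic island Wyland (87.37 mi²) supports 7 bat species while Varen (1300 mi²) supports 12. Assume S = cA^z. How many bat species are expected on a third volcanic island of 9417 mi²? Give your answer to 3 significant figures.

17.8

z = ln(12/7) / ln(1300/87.37) = 0.5390 / 2.7000 = 0.1996
c = 7 / 87.37^0.1996 = 7 / 2.441 = 2.868
S₃ = 2.868 × 9417^0.1996 = 2.868 × 6.213 ≈ 17.82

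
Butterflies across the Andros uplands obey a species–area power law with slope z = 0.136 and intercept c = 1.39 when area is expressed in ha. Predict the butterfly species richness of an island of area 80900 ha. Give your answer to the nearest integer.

6 species

S = 1.39 × 80900^0.136 = 1.39 × 4.65 ≈ 6.464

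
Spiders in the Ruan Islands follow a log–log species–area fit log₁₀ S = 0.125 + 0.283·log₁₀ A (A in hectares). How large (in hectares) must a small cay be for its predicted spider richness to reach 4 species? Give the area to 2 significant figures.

48 hectares

4 = 1.334 × A^0.283  ⇒  A^0.283 = 4/1.334 = 3
ln A = ln(3) / 0.283 = 1.0985 / 0.283 = 3.8815
A = e^3.8815 ≈ 48.5 hectares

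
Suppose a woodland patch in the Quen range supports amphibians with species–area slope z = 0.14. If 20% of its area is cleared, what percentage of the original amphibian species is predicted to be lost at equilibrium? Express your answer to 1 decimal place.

S_new/S_old = (A_new/A_old)^z = 0.8^0.14
= exp(0.14 × ln 0.8) = exp(0.14 × -0.2231) = exp(-0.0312) ≈ 0.9692
Fraction lost = 1 − 0.9692 = 0.03076

3.1%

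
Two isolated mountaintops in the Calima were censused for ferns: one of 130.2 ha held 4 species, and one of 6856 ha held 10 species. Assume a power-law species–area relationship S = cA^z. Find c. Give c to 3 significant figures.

1.30

z = ln(S₂/S₁) / ln(A₂/A₁) = ln(10/4) / ln(6856/130.2) = 0.9163 / 3.9638 = 0.2312
c = S₁ / A₁^z = 4 / 130.2^0.2312 = 4 / 3.082 = 1.298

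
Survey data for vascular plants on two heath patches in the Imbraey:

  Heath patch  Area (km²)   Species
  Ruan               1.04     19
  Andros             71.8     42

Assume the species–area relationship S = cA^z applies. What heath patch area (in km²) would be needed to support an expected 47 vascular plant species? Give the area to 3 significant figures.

131 km²

z = ln(42/19) / ln(71.8/1.04) = 0.7932 / 4.2347 = 0.1873
c = 19 / 1.04^0.1873 = 19 / 1.007 = 18.86
A = (47/18.86)^(1/0.1873) ⇒ ln A = ln(2.492)/0.1873 = 4.8743
A = e^4.8743 ≈ 130.9 km²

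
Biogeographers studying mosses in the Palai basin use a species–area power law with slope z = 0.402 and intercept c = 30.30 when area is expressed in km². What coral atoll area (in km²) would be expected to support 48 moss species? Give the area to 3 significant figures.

48 = 30.3 × A^0.402  ⇒  A^0.402 = 48/30.3 = 1.584
ln A = ln(1.584) / 0.402 = 0.4601 / 0.402 = 1.1444
A = e^1.1444 ≈ 3.141 km²

3.14 km²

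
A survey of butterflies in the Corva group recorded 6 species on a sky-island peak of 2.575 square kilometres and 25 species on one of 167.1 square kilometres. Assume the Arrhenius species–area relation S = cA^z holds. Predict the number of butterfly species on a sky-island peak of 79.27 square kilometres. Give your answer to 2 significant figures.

z = ln(25/6) / ln(167.1/2.575) = 1.4271 / 4.1727 = 0.3420
c = 6 / 2.575^0.3420 = 6 / 1.382 = 4.342
S₃ = 4.342 × 79.27^0.3420 = 4.342 × 4.462 ≈ 19.37

19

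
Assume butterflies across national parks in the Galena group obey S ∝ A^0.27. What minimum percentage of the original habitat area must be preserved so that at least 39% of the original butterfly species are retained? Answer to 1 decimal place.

3.1%

Need (A_new/A_old)^0.27 = 0.39, so A_new/A_old = 0.39^(1/0.27) = 0.39^3.704
ln(A_new/A_old) = ln 0.39 / 0.27 = -0.9416 / 0.27 = -3.4874
A_new/A_old = e^-3.4874 ≈ 0.03058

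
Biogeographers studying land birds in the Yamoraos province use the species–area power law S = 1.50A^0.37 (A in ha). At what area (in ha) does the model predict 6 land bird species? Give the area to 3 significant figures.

6 = 1.5 × A^0.37  ⇒  A^0.37 = 6/1.5 = 4
ln A = ln(4) / 0.37 = 1.3863 / 0.37 = 3.7467
A = e^3.7467 ≈ 42.38 ha

42.4 ha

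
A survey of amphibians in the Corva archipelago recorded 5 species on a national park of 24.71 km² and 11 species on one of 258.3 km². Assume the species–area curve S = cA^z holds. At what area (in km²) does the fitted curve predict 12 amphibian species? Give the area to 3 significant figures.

335 km²

z = ln(11/5) / ln(258.3/24.71) = 0.7885 / 2.3469 = 0.3360
c = 5 / 24.71^0.3360 = 5 / 2.937 = 1.702
A = (12/1.702)^(1/0.3360) ⇒ ln A = ln(7.049)/0.3360 = 5.8131
A = e^5.8131 ≈ 334.7 km²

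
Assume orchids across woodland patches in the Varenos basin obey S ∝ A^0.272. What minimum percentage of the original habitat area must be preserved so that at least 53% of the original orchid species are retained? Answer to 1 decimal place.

Need (A_new/A_old)^0.272 = 0.53, so A_new/A_old = 0.53^(1/0.272) = 0.53^3.676
ln(A_new/A_old) = ln 0.53 / 0.272 = -0.6349 / 0.272 = -2.3341
A_new/A_old = e^-2.3341 ≈ 0.0969

9.7%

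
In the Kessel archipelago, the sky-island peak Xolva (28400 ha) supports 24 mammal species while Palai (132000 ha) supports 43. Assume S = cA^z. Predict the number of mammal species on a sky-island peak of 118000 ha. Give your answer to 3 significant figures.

41.2

z = ln(43/24) / ln(132000/28400) = 0.5831 / 1.5364 = 0.3796
c = 24 / 28400^0.3796 = 24 / 49.01 = 0.4897
S₃ = 0.4897 × 118000^0.3796 = 0.4897 × 84.15 ≈ 41.21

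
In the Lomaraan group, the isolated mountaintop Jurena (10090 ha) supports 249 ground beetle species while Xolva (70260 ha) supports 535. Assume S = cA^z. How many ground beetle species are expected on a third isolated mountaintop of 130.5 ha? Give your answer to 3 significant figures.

44.9

z = ln(535/249) / ln(70260/10090) = 0.7648 / 1.9407 = 0.3941
c = 249 / 10090^0.3941 = 249 / 37.84 = 6.581
S₃ = 6.581 × 130.5^0.3941 = 6.581 × 6.82 ≈ 44.88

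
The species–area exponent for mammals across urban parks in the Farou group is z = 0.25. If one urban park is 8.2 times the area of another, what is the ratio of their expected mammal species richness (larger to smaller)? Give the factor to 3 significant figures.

S₂/S₁ = (A₂/A₁)^z = 8.2^0.25
ln(S₂/S₁) = 0.25 × ln 8.2 = 0.25 × 2.1041 = 0.5260
S₂/S₁ = e^0.5260 ≈ 1.692

1.69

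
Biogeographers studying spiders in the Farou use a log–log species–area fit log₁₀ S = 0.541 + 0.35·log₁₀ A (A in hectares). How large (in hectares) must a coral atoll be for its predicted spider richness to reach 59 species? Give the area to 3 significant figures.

3260 hectares

59 = 3.475 × A^0.35  ⇒  A^0.35 = 59/3.475 = 16.98
ln A = ln(16.98) / 0.35 = 2.8318 / 0.35 = 8.0910
A = e^8.0910 ≈ 3265 hectares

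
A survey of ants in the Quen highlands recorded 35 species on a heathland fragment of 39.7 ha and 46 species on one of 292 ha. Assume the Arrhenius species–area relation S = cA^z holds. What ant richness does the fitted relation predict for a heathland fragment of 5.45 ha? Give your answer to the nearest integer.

27

z = ln(46/35) / ln(292/39.7) = 0.2733 / 1.9954 = 0.1370
c = 35 / 39.7^0.1370 = 35 / 1.656 = 21.14
S₃ = 21.14 × 5.45^0.1370 = 21.14 × 1.261 ≈ 26.67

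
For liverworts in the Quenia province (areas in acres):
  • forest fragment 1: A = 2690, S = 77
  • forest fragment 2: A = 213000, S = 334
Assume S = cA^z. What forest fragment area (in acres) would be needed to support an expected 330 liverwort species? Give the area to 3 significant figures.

205000 acres

z = ln(334/77) / ln(213000/2690) = 1.4673 / 4.3718 = 0.3356
c = 77 / 2690^0.3356 = 77 / 14.16 = 5.437
A = (330/5.437)^(1/0.3356) ⇒ ln A = ln(60.7)/0.3356 = 12.2332
A = e^12.2332 ≈ 205490 acres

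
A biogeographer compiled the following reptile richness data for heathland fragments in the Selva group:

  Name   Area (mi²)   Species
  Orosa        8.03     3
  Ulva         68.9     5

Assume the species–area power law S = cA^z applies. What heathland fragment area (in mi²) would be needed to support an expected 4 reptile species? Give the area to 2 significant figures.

z = ln(5/3) / ln(68.9/8.03) = 0.5108 / 2.1495 = 0.2377
c = 3 / 8.03^0.2377 = 3 / 1.641 = 1.829
A = (4/1.829)^(1/0.2377) ⇒ ln A = ln(2.187)/0.2377 = 3.2937
A = e^3.2937 ≈ 26.94 mi²

27 mi²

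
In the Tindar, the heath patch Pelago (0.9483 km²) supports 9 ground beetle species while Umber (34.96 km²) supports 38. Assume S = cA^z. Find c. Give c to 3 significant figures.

z = ln(S₂/S₁) / ln(A₂/A₁) = ln(38/9) / ln(34.96/0.9483) = 1.4404 / 3.6073 = 0.3993
c = S₁ / A₁^z = 9 / 0.9483^0.3993 = 9 / 0.979 = 9.193

9.19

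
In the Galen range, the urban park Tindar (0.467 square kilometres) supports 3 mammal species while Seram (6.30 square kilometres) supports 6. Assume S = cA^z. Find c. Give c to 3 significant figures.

z = ln(S₂/S₁) / ln(A₂/A₁) = ln(6/3) / ln(6.3/0.467) = 0.6931 / 2.6020 = 0.2664
c = S₁ / A₁^z = 3 / 0.467^0.2664 = 3 / 0.8164 = 3.675

3.67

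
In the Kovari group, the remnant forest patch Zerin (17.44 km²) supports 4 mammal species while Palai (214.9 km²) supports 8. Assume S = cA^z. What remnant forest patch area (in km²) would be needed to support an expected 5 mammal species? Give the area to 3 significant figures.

39.1 km²

z = ln(8/4) / ln(214.9/17.44) = 0.6931 / 2.5114 = 0.2760
c = 4 / 17.44^0.2760 = 4 / 2.201 = 1.817
A = (5/1.817)^(1/0.2760) ⇒ ln A = ln(2.752)/0.2760 = 3.6673
A = e^3.6673 ≈ 39.14 km²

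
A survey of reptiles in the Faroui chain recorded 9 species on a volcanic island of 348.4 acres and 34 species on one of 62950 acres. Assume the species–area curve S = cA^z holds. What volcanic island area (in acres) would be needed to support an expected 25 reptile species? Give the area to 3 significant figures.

z = ln(34/9) / ln(62950/348.4) = 1.3291 / 5.1967 = 0.2558
c = 9 / 348.4^0.2558 = 9 / 4.469 = 2.014
A = (25/2.014)^(1/0.2558) ⇒ ln A = ln(12.41)/0.2558 = 9.8479
A = e^9.8479 ≈ 18918 acres

18900 acres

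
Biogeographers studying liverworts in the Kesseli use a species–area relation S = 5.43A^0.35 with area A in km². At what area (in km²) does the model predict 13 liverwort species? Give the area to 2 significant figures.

12 km²

13 = 5.43 × A^0.35  ⇒  A^0.35 = 13/5.43 = 2.394
ln A = ln(2.394) / 0.35 = 0.8730 / 0.35 = 2.4943
A = e^2.4943 ≈ 12.11 km²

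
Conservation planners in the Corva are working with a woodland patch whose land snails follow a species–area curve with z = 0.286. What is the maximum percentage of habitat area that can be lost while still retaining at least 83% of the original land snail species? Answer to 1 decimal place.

Need (A_new/A_old)^0.286 = 0.83, so A_new/A_old = 0.83^(1/0.286) = 0.83^3.497
ln(A_new/A_old) = ln 0.83 / 0.286 = -0.1863 / 0.286 = -0.6515
A_new/A_old = e^-0.6515 ≈ 0.5213
Fraction that can be lost = 1 − 0.5213 = 0.4787

47.9%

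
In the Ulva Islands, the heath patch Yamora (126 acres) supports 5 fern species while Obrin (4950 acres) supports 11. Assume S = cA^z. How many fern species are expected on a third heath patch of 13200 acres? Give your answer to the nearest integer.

z = ln(11/5) / ln(4950/126) = 0.7885 / 3.6709 = 0.2148
c = 5 / 126^0.2148 = 5 / 2.826 = 1.769
S₃ = 1.769 × 13200^0.2148 = 1.769 × 7.675 ≈ 13.58

14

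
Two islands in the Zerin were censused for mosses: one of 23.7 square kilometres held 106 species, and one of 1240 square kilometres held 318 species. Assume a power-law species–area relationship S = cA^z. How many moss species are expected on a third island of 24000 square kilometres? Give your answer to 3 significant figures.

724

z = ln(318/106) / ln(1240/23.7) = 1.0986 / 3.9574 = 0.2776
c = 106 / 23.7^0.2776 = 106 / 2.408 = 44.02
S₃ = 44.02 × 24000^0.2776 = 44.02 × 16.44 ≈ 723.9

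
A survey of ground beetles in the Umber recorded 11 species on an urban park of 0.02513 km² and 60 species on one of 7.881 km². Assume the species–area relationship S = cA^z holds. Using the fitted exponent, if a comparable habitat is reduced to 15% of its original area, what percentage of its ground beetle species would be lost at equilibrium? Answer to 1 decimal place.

z = ln(60/11) / ln(7.881/0.02513) = 1.6964 / 5.7481 = 0.2951
S_new/S_old = (A_new/A_old)^z = 0.15^0.2951 = exp(0.2951 × -1.8971) = 0.5713
Fraction lost = 1 − 0.5713 = 0.4287

42.9%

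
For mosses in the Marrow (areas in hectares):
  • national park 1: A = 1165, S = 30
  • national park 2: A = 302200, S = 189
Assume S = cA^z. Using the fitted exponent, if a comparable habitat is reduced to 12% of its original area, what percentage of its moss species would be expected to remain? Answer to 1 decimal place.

49.6%

z = ln(189/30) / ln(302200/1165) = 1.8405 / 5.5584 = 0.3311
S_new/S_old = (A_new/A_old)^z = 0.12^0.3311 = exp(0.3311 × -2.1203) = 0.4956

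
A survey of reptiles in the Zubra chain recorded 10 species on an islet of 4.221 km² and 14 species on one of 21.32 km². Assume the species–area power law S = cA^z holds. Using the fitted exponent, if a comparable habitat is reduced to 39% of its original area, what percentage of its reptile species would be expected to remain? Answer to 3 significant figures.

82.2%

z = ln(14/10) / ln(21.32/4.221) = 0.3365 / 1.6196 = 0.2078
S_new/S_old = (A_new/A_old)^z = 0.39^0.2078 = exp(0.2078 × -0.9416) = 0.8223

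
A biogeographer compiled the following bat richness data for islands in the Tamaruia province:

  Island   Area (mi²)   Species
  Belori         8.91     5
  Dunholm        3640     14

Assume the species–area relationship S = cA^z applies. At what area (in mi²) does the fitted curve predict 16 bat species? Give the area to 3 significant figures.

z = ln(14/5) / ln(3640/8.91) = 1.0296 / 6.0126 = 0.1712
c = 5 / 8.91^0.1712 = 5 / 1.454 = 3.438
A = (16/3.438)^(1/0.1712) ⇒ ln A = ln(4.654)/0.1712 = 8.9795
A = e^8.9795 ≈ 7939 mi²

7940 mi²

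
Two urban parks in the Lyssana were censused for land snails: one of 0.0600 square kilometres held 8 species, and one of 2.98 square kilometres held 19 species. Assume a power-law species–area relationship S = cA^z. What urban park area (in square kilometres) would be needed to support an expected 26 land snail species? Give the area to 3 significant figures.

z = ln(19/8) / ln(2.98/0.06) = 0.8650 / 3.9053 = 0.2215
c = 8 / 0.06^0.2215 = 8 / 0.5363 = 14.92
A = (26/14.92)^(1/0.2215) ⇒ ln A = ln(1.743)/0.2215 = 2.5080
A = e^2.5080 ≈ 12.28 square kilometres

12.3 square kilometres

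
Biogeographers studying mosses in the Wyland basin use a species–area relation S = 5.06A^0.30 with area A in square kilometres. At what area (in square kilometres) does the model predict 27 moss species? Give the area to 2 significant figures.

270 square kilometres

27 = 5.06 × A^0.3  ⇒  A^0.3 = 27/5.06 = 5.336
ln A = ln(5.336) / 0.3 = 1.6745 / 0.3 = 5.5816
A = e^5.5816 ≈ 265.5 square kilometres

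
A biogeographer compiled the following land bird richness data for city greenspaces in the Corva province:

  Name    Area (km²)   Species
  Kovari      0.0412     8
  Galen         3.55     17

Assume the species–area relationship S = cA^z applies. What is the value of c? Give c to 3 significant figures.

13.7

z = ln(S₂/S₁) / ln(A₂/A₁) = ln(17/8) / ln(3.55/0.0412) = 0.7538 / 4.4563 = 0.1691
c = S₁ / A₁^z = 8 / 0.0412^0.1691 = 8 / 0.5831 = 13.72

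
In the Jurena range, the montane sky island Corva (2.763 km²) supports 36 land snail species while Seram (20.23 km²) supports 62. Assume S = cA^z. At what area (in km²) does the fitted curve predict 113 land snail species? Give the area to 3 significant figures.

z = ln(62/36) / ln(20.23/2.763) = 0.5436 / 1.9908 = 0.2731
c = 36 / 2.763^0.2731 = 36 / 1.32 = 27.28
A = (113/27.28)^(1/0.2731) ⇒ ln A = ln(4.143)/0.2731 = 5.2054
A = e^5.2054 ≈ 182.3 km²

182 km²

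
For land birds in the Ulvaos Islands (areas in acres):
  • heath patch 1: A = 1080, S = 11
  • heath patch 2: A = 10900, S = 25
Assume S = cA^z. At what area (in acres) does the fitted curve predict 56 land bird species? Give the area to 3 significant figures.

106000 acres

z = ln(25/11) / ln(10900/1080) = 0.8210 / 2.3118 = 0.3551
c = 11 / 1080^0.3551 = 11 / 11.95 = 0.9208
A = (56/0.9208)^(1/0.3551) ⇒ ln A = ln(60.82)/0.3551 = 11.5675
A = e^11.5675 ≈ 105607 acres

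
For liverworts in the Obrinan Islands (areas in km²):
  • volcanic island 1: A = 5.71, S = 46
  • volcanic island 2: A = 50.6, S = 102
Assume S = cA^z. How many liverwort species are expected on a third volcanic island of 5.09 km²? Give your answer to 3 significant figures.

z = ln(102/46) / ln(50.6/5.71) = 0.7963 / 2.1817 = 0.3650
c = 46 / 5.71^0.3650 = 46 / 1.889 = 24.35
S₃ = 24.35 × 5.09^0.3650 = 24.35 × 1.811 ≈ 44.11

44.1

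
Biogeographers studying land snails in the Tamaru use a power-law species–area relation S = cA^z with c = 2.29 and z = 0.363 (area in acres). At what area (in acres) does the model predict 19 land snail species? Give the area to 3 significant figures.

340 acres

19 = 2.29 × A^0.363  ⇒  A^0.363 = 19/2.29 = 8.297
ln A = ln(8.297) / 0.363 = 2.1159 / 0.363 = 5.8289
A = e^5.8289 ≈ 340 acres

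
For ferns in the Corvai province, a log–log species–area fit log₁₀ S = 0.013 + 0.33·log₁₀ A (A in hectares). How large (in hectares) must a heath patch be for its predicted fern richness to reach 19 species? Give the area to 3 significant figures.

19 = 1.03 × A^0.33  ⇒  A^0.33 = 19/1.03 = 18.44
ln A = ln(18.44) / 0.33 = 2.9145 / 0.33 = 8.8318
A = e^8.8318 ≈ 6849 hectares

6850 hectares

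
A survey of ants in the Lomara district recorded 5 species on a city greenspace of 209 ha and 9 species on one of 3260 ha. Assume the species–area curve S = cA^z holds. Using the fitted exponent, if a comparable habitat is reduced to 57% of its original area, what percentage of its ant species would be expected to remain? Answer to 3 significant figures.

88.7%

z = ln(9/5) / ln(3260/209) = 0.5878 / 2.7471 = 0.2140
S_new/S_old = (A_new/A_old)^z = 0.57^0.2140 = exp(0.2140 × -0.5621) = 0.8867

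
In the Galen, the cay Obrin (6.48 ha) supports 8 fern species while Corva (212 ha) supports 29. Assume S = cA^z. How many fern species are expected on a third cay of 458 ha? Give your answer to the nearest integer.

z = ln(29/8) / ln(212/6.48) = 1.2879 / 3.4879 = 0.3692
c = 8 / 6.48^0.3692 = 8 / 1.994 = 4.013
S₃ = 4.013 × 458^0.3692 = 4.013 × 9.605 ≈ 38.54

39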